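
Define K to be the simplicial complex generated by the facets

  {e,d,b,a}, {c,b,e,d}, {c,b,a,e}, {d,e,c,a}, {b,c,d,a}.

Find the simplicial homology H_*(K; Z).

K has 5 vertices, 10 edges, 10 triangles, 5 3-simplices.
rank ∂_0 = 0, rank ∂_1 = 4 ⇒ b_0 = 5 − 0 − 4 = 1; all invariant factors of ∂_1 are 1 so no torsion. So H_0 ≅ Z.
rank ∂_1 = 4, rank ∂_2 = 6 ⇒ b_1 = 10 − 4 − 6 = 0; all invariant factors of ∂_2 are 1 so no torsion. So H_1 ≅ 0.
rank ∂_2 = 6, rank ∂_3 = 4 ⇒ b_2 = 10 − 6 − 4 = 0; all invariant factors of ∂_3 are 1 so no torsion. So H_2 ≅ 0.
rank ∂_3 = 4, rank ∂_4 = 0 ⇒ b_3 = 5 − 4 − 0 = 1. So H_3 ≅ Z.

H_0 = Z,  H_1 = 0,  H_2 = 0,  H_3 = Z.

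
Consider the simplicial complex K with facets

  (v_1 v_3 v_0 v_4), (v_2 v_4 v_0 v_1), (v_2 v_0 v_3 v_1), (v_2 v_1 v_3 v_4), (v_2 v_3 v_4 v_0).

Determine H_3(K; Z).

We work with the vertex ordering v_0 < v_1 < v_2 < v_3 < v_4. The simplices of K, each written with vertices in increasing order, are:

  0-simplices (5): [v_0], [v_1], [v_2], [v_3], [v_4]
  1-simplices (10): [v_0,v_1], [v_0,v_2], [v_0,v_3], [v_0,v_4], [v_1,v_2], [v_1,v_3], [v_1,v_4], [v_2,v_3], [v_2,v_4], [v_3,v_4]
  2-simplices (10): [v_0,v_1,v_2], [v_0,v_1,v_3], [v_0,v_1,v_4], [v_0,v_2,v_3], [v_0,v_2,v_4], [v_0,v_3,v_4], [v_1,v_2,v_3], [v_1,v_2,v_4], [v_1,v_3,v_4], [v_2,v_3,v_4]
  3-simplices (5): [v_0,v_1,v_2,v_3], [v_0,v_1,v_2,v_4], [v_0,v_1,v_3,v_4], [v_0,v_2,v_3,v_4], [v_1,v_2,v_3,v_4]

giving chain groups C_0 ≅ Z^5, C_1 ≅ Z^10, C_2 ≅ Z^10, C_3 ≅ Z^5.

Boundary ∂_1: C_1 → C_0 maps an edge to its endpoints' difference, ∂[p,q] = q − p. For instance
  ∂[v_0,v_3] = [v_3] − [v_0].
As a 5×10 matrix over Z this has rank 4, with invariant factors (1,1,1,1).

Boundary ∂_2: C_2 → C_1 acts by ∂[p,q,r] = [q,r] − [p,r] + [p,q]. For instance
  ∂[v_0,v_1,v_4] = [v_1,v_4] − [v_0,v_4] + [v_0,v_1],
  ∂[v_0,v_2,v_3] = [v_2,v_3] − [v_0,v_3] + [v_0,v_2].
The resulting 10×10 matrix has rank 6, and its Smith normal form has invariant factors (1,1,1,1,1,1).

The boundary map ∂_3: C_3 → C_2 sends each 3-simplex σ to the alternating sum Σ_i (−1)^i (σ with its i-th vertex removed). For instance
  ∂[v_0,v_2,v_3,v_4] = [v_2,v_3,v_4] − [v_0,v_3,v_4] + [v_0,v_2,v_4] − [v_0,v_2,v_3],
  ∂[v_0,v_1,v_3,v_4] = [v_1,v_3,v_4] − [v_0,v_3,v_4] + [v_0,v_1,v_4] − [v_0,v_1,v_3].
The 10×5 boundary matrix has rank 4 and Smith normal form diag(1,1,1,1).

Now H_k = ker ∂_k / im ∂_{k+1}, so:

  H_3: rank ker ∂_3 − rank ∂_4 = (5 − 4) − 0 = 1, and there is no ∂_4, so H_3 = Z.

H_3 = Z.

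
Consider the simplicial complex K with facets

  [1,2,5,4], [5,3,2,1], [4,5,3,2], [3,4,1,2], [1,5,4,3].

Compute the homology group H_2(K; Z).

H_2 = 0.

Take the total order 1 < 2 < 3 < 4 < 5 on the vertex set. Then K (dimension 3) consists of the simplices:

  0-simplices (5): [1], [2], [3], [4], [5]
  1-simplices (10): [1,2], [1,3], [1,4], [1,5], [2,3], [2,4], [2,5], [3,4], [3,5], [4,5]
  2-simplices (10): [1,2,3], [1,2,4], [1,2,5], [1,3,4], [1,3,5], [1,4,5], [2,3,4], [2,3,5], [2,4,5], [3,4,5]
  3-simplices (5): [1,2,3,4], [1,2,3,5], [1,2,4,5], [1,3,4,5], [2,3,4,5]

giving chain groups C_0 ≅ Z^5, C_1 ≅ Z^10, C_2 ≅ Z^10, C_3 ≅ Z^5.

The boundary map ∂_1: C_1 → C_0 maps an edge to its endpoints' difference, ∂[p,q] = q − p.
The resulting 5×10 matrix has rank 4, and its Smith normal form has invariant factors (1,1,1,1).

∂_2: C_2 → C_1 maps a triangle to the signed sum of its edges. For instance
  ∂[2,4,5] = [4,5] − [2,5] + [2,4],
  ∂[2,3,4] = [3,4] − [2,4] + [2,3].
This gives a 10×10 integer matrix of rank 6; reducing to Smith normal form yields diagonal entries (1,1,1,1,1,1).

Boundary ∂_3: C_3 → C_2 sends each 3-simplex σ to the alternating sum Σ_i (−1)^i (σ with its i-th vertex removed). For instance
  ∂[2,3,4,5] = [3,4,5] − [2,4,5] + [2,3,5] − [2,3,4],
  ∂[1,2,4,5] = [2,4,5] − [1,4,5] + [1,2,5] − [1,2,4].
As a 10×5 matrix over Z this has rank 4, with invariant factors (1,1,1,1).

From H_k ≅ ker(∂_k) / im(∂_{k+1}) we obtain:

  H_2: rank ker ∂_2 − rank ∂_3 = (10 − 6) − 4 = 0, and the invariant factors of ∂_3 are all 1, so H_2 ≅ 0.

(K is a triangulation of the 3-sphere S^3.)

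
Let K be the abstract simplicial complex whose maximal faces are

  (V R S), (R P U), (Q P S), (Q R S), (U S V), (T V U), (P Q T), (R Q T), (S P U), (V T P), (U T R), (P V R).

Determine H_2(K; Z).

Fix the vertex order P < Q < R < S < T < U < V and write every simplex with vertices in increasing order. Then dim K = 2 and the simplices of K are:

  0-simplices (7): P, Q, R, S, T, U, V
  1-simplices (18): PQ, PR, PS, PT, PU, PV, QR, QS, QT, RS, RT, RU, RV, SU, SV, TU, TV, UV
  2-simplices (12): PQS, PQT, PRU, PRV, PSU, PTV, QRS, QRT, RSV, RTU, SUV, TUV

giving chain groups C_0 ≅ Z^7, C_1 ≅ Z^18, C_2 ≅ Z^12.

∂_1: C_1 → C_0 maps an edge to its endpoints' difference, ∂[p,q] = q − p.
The 7×18 boundary matrix has rank 6 and Smith normal form diag(1,1,1,1,1,1).

∂_2: C_2 → C_1 maps a triangle to the signed sum of its edges. For instance
  ∂PQT = QT − PT + PQ,
  ∂QRT = RT − QT + QR.
This gives a 18×12 integer matrix of rank 12; reducing to Smith normal form yields diagonal entries (1,1,1,1,1,1,1,1,1,1,1,2).

Now H_k = ker ∂_k / im ∂_{k+1}, so:

  H_2: rank ker ∂_2 − rank ∂_3 = (12 − 12) − 0 = 0, and there is no ∂_3, so H_2 = 0.

(K is a triangulation of the real projective plane RP^2.)

H_2 = 0.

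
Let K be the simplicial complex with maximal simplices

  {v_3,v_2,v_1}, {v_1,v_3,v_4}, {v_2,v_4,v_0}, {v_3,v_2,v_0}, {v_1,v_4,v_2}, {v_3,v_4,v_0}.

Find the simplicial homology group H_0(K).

H_0 = Z.

Order the vertices as v_0 < v_1 < v_2 < v_3 < v_4. Listing each simplex with vertices in this order, K has dimension 2 with simplices:

  0-simplices (5): [v_0], [v_1], [v_2], [v_3], [v_4]
  1-simplices (9): [v_0,v_2], [v_0,v_3], [v_0,v_4], [v_1,v_2], [v_1,v_3], [v_1,v_4], [v_2,v_3], [v_2,v_4], [v_3,v_4]
  2-simplices (6): [v_0,v_2,v_3], [v_0,v_2,v_4], [v_0,v_3,v_4], [v_1,v_2,v_3], [v_1,v_2,v_4], [v_1,v_3,v_4]

Hence C_0 ≅ Z^5, C_1 ≅ Z^9, C_2 ≅ Z^6.

∂_1: C_1 → C_0 maps an edge to its endpoints' difference, ∂[p,q] = q − p.
As a 5×9 matrix over Z this has rank 4, with invariant factors (1,1,1,1).

The boundary map ∂_2: C_2 → C_1 sends each 2-simplex [p,q,r] to [q,r] − [p,r] + [p,q]. For instance
  ∂[v_1,v_2,v_4] = [v_2,v_4] − [v_1,v_4] + [v_1,v_2],
  ∂[v_0,v_2,v_3] = [v_2,v_3] − [v_0,v_3] + [v_0,v_2].
This gives a 9×6 integer matrix of rank 5; reducing to Smith normal form yields diagonal entries (1,1,1,1,1).

Now H_k = ker ∂_k / im ∂_{k+1}, so:

  H_0: rank C_0 − rank ∂_1 = 5 − 4 = 1, and the invariant factors of ∂_1 are all 1, so H_0 ≅ Z.

(K is a triangulation of the 2-sphere S^2.)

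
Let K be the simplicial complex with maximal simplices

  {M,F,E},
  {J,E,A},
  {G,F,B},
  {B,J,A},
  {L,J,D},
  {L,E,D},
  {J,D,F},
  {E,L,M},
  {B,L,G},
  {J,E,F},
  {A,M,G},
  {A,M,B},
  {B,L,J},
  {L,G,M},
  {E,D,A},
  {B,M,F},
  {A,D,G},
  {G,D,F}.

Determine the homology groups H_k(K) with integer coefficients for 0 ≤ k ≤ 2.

H_0 = Z,  H_1 = Z ⊕ Z/2Z,  H_2 = 0.

Order the vertices as A < B < D < E < F < G < J < L < M. Listing each simplex with vertices in this order, K has dimension 2 with simplices:

  0-simplices (9): A, B, D, E, F, G, J, L, M
  1-simplices (27): AB, AD, AE, AG, AJ, AM, BF, BG, BJ, BL, BM, DE, DF, DG, DJ, DL, EF, EJ, EL, EM, FG, FJ, FM, GL, GM, JL, LM
  2-simplices (18): ABJ, ABM, ADE, ADG, AEJ, AGM, BFG, BFM, BGL, BJL, DEL, DFG, DFJ, DJL, EFJ, EFM, ELM, GLM

giving chain groups C_0 ≅ Z^9, C_1 ≅ Z^27, C_2 ≅ Z^18.

The boundary map ∂_1: C_1 → C_0 maps an edge to its endpoints' difference, ∂[p,q] = q − p. For instance
  ∂GM = M − G.
The resulting 9×27 matrix has rank 8, and its Smith normal form has invariant factors (1,1,1,1,1,1,1,1).

Boundary ∂_2: C_2 → C_1 acts by ∂[p,q,r] = [q,r] − [p,r] + [p,q]. For instance
  ∂DFG = FG − DG + DF,
  ∂BFM = FM − BM + BF.
The 27×18 boundary matrix has rank 18 and Smith normal form diag(1,1,1,1,1,1,1,1,1,1,1,1,1,1,1,1,1,2).

From H_k ≅ ker(∂_k) / im(∂_{k+1}) we obtain:

  H_0: rank C_0 − rank ∂_1 = 9 − 8 = 1, and the invariant factors of ∂_1 are all 1, so H_0 = Z.
  H_1: rank ker ∂_1 − rank ∂_2 = (27 − 8) − 18 = 1, and ∂_2 has invariant factor 2 > 1, so H_1 = Z ⊕ Z/2Z.
  H_2: rank ker ∂_2 − rank ∂_3 = (18 − 18) − 0 = 0, and there is no ∂_3, so H_2 = 0.

As a check, the Euler characteristic is 9 − 27 + 18 = 0, which agrees with 1 − 1 + 0 = 0.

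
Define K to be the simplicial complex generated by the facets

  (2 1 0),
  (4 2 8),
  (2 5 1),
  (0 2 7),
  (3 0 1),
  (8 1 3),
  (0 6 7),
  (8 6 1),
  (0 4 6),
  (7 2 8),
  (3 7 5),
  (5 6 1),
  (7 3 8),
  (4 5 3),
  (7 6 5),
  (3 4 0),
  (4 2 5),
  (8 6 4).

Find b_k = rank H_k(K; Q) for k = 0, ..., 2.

b_0 = 1, b_1 = 2, b_2 = 1.

We work with the vertex ordering 0 < 1 < 2 < 3 < 4 < 5 < 6 < 7 < 8. The simplices of K, each written with vertices in increasing order, are:

  0-simplices (9): [0], [1], [2], [3], [4], [5], [6], [7], [8]
  1-simplices (27): (27 of them)
  2-simplices (18): [0,1,2], [0,1,3], [0,2,7], [0,3,4], [0,4,6], [0,6,7], [1,2,5], [1,3,8], [1,5,6], [1,6,8], [2,4,5], [2,4,8], [2,7,8], [3,4,5], [3,5,7], [3,7,8], [4,6,8], [5,6,7]

Hence C_0 ≅ Z^9, C_1 ≅ Z^27, C_2 ≅ Z^18.

∂_1: C_1 → C_0 sends each edge [p,q] (with p < q) to q − p. For instance
  ∂[1,8] = [8] − [1].
This gives a 9×27 integer matrix of rank 8; reducing to Smith normal form yields diagonal entries (1,1,1,1,1,1,1,1).

Boundary ∂_2: C_2 → C_1 maps a triangle to the signed sum of its edges. For instance
  ∂[0,2,7] = [2,7] − [0,7] + [0,2],
  ∂[0,4,6] = [4,6] − [0,6] + [0,4].
The resulting 27×18 matrix has rank 17, and its Smith normal form has invariant factors (1,1,1,1,1,1,1,1,1,1,1,1,1,1,1,1,1).

From H_k ≅ ker(∂_k) / im(∂_{k+1}) we obtain:

  H_0: rank C_0 − rank ∂_1 = 9 − 8 = 1, and the invariant factors of ∂_1 are all 1, so H_0 ≅ Z.
  H_1: rank ker ∂_1 − rank ∂_2 = (27 − 8) − 17 = 2, and the invariant factors of ∂_2 are all 1, so H_1 ≅ Z^2.
  H_2: rank ker ∂_2 − rank ∂_3 = (18 − 17) − 0 = 1, and there is no ∂_3, so H_2 ≅ Z.

As a check, the Euler characteristic is 9 − 27 + 18 = 0, which agrees with 1 − 2 + 1 = 0.
(K is a triangulation of the torus T^2.)

Hence the Betti numbers are b_0 = 1, b_1 = 2, b_2 = 1.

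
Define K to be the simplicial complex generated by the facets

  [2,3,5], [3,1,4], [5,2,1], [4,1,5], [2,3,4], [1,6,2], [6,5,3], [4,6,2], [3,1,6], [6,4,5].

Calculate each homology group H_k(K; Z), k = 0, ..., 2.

Fix the vertex order 1 < 2 < 3 < 4 < 5 < 6 and write every simplex with vertices in increasing order. Then dim K = 2 and the simplices of K are:

  0-simplices (6): [1], [2], [3], [4], [5], [6]
  1-simplices (15): [1,2], [1,3], [1,4], [1,5], [1,6], [2,3], [2,4], [2,5], [2,6], [3,4], [3,5], [3,6], [4,5], [4,6], [5,6]
  2-simplices (10): [1,2,5], [1,2,6], [1,3,4], [1,3,6], [1,4,5], [2,3,4], [2,3,5], [2,4,6], [3,5,6], [4,5,6]

giving chain groups C_0 ≅ Z^6, C_1 ≅ Z^15, C_2 ≅ Z^10.

Boundary ∂_1: C_1 → C_0 maps an edge to its endpoints' difference, ∂[p,q] = q − p. For instance
  ∂[1,6] = [6] − [1].
The 6×15 boundary matrix has rank 5 and Smith normal form diag(1,1,1,1,1).

The boundary map ∂_2: C_2 → C_1 acts by ∂[p,q,r] = [q,r] − [p,r] + [p,q]. For instance
  ∂[2,3,5] = [3,5] − [2,5] + [2,3],
  ∂[2,4,6] = [4,6] − [2,6] + [2,4].
As a 15×10 matrix over Z this has rank 10, with invariant factors (1,1,1,1,1,1,1,1,1,2).

From H_k ≅ ker(∂_k) / im(∂_{k+1}) we obtain:

  H_0: rank C_0 − rank ∂_1 = 6 − 5 = 1, and the invariant factors of ∂_1 are all 1, so H_0 ≅ Z.
  H_1: rank ker ∂_1 − rank ∂_2 = (15 − 5) − 10 = 0, and ∂_2 has invariant factor 2 > 1, so H_1 ≅ Z/2.
  H_2: rank ker ∂_2 − rank ∂_3 = (10 − 10) − 0 = 0, and there is no ∂_3, so H_2 ≅ 0.

As a check, the Euler characteristic is 6 − 15 + 10 = 1, which agrees with 1 − 0 + 0 = 1.

H_0 = Z,  H_1 = Z/2,  H_2 = 0.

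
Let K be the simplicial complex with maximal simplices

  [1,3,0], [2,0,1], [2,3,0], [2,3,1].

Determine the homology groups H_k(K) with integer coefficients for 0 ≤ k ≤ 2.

Fix the vertex order 0 < 1 < 2 < 3 and write every simplex with vertices in increasing order. Then dim K = 2 and the simplices of K are:

  0-simplices (4): [0], [1], [2], [3]
  1-simplices (6): [0,1], [0,2], [0,3], [1,2], [1,3], [2,3]
  2-simplices (4): [0,1,2], [0,1,3], [0,2,3], [1,2,3]

giving chain groups C_0 ≅ Z^4, C_1 ≅ Z^6, C_2 ≅ Z^4.

∂_1: C_1 → C_0 maps an edge to its endpoints' difference, ∂[p,q] = q − p. For instance
  ∂[2,3] = [3] − [2].
As a 4×6 matrix over Z this has rank 3, with invariant factors (1,1,1).

∂_2: C_2 → C_1 maps a triangle to the signed sum of its edges. For instance
  ∂[0,1,3] = [1,3] − [0,3] + [0,1],
  ∂[0,1,2] = [1,2] − [0,2] + [0,1].
As a 6×4 matrix over Z this has rank 3, with invariant factors (1,1,1).

From H_k ≅ ker(∂_k) / im(∂_{k+1}) we obtain:

  H_0: rank C_0 − rank ∂_1 = 4 − 3 = 1, and the invariant factors of ∂_1 are all 1, so H_0 = Z.
  H_1: rank ker ∂_1 − rank ∂_2 = (6 − 3) − 3 = 0, and the invariant factors of ∂_2 are all 1, so H_1 = 0.
  H_2: rank ker ∂_2 − rank ∂_3 = (4 − 3) − 0 = 1, and there is no ∂_3, so H_2 = Z.

As a check, the Euler characteristic is 4 − 6 + 4 = 2, which agrees with 1 − 0 + 1 = 2.

H_0 = Z,  H_1 = 0,  H_2 = Z.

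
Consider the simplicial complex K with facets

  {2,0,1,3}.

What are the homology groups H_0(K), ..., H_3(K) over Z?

Fix the vertex order 0 < 1 < 2 < 3 and write every simplex with vertices in increasing order. Then dim K = 3 and the simplices of K are:

  0-simplices (4): [0], [1], [2], [3]
  1-simplices (6): [0,1], [0,2], [0,3], [1,2], [1,3], [2,3]
  2-simplices (4): [0,1,2], [0,1,3], [0,2,3], [1,2,3]
  3-simplices (1): [0,1,2,3]

giving chain groups C_0 ≅ Z^4, C_1 ≅ Z^6, C_2 ≅ Z^4, C_3 ≅ Z^1.

Boundary ∂_1: C_1 → C_0 maps an edge to its endpoints' difference, ∂[p,q] = q − p.
The resulting 4×6 matrix has rank 3, and its Smith normal form has invariant factors (1,1,1).

Boundary ∂_2: C_2 → C_1 sends each 2-simplex [p,q,r] to [q,r] − [p,r] + [p,q]. For instance
  ∂[0,1,2] = [1,2] − [0,2] + [0,1],
  ∂[0,2,3] = [2,3] − [0,3] + [0,2].
As a 6×4 matrix over Z this has rank 3, with invariant factors (1,1,1).

Boundary ∂_3: C_3 → C_2 sends each 3-simplex σ to the alternating sum Σ_i (−1)^i (σ with its i-th vertex removed). For instance
  ∂[0,1,2,3] = [1,2,3] − [0,2,3] + [0,1,3] − [0,1,2].
This gives a 4×1 integer matrix of rank 1; reducing to Smith normal form yields diagonal entries (1).

From H_k ≅ ker(∂_k) / im(∂_{k+1}) we obtain:

  H_0: rank C_0 − rank ∂_1 = 4 − 3 = 1, and the invariant factors of ∂_1 are all 1, so H_0 ≅ Z.
  H_1: rank ker ∂_1 − rank ∂_2 = (6 − 3) − 3 = 0, and the invariant factors of ∂_2 are all 1, so H_1 ≅ 0.
  H_2: rank ker ∂_2 − rank ∂_3 = (4 − 3) − 1 = 0, and the invariant factors of ∂_3 are all 1, so H_2 ≅ 0.
  H_3: rank ker ∂_3 − rank ∂_4 = (1 − 1) − 0 = 0, and there is no ∂_4, so H_3 ≅ 0.

H_0 ≅ Z,  H_1 = 0,  H_2 = 0,  H_3 = 0.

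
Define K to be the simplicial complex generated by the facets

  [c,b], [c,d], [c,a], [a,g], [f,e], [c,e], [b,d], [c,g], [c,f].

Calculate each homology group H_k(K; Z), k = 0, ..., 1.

Order the vertices as a < b < c < d < e < f < g. Listing each simplex with vertices in this order, K has dimension 1 with simplices:

  0-simplices (7): a, b, c, d, e, f, g
  1-simplices (9): ac, ag, bc, bd, cd, ce, cf, cg, ef

giving chain groups C_0 ≅ Z^7, C_1 ≅ Z^9.

∂_1: C_1 → C_0 sends each edge [p,q] (with p < q) to q − p.
As a 7×9 matrix over Z this has rank 6, with invariant factors (1,1,1,1,1,1).

Computing H_k = (kernel of ∂_k) / (image of ∂_{k+1}):

  H_0: rank C_0 − rank ∂_1 = 7 − 6 = 1, and the invariant factors of ∂_1 are all 1, so H_0 = Z.
  H_1: rank ker ∂_1 − rank ∂_2 = (9 − 6) − 0 = 3, and there is no ∂_2, so H_1 = Z^3.

As a check, the Euler characteristic is 7 − 9 = -2, which agrees with 1 − 3 = -2.

H_0 = Z,  H_1 = Z^3.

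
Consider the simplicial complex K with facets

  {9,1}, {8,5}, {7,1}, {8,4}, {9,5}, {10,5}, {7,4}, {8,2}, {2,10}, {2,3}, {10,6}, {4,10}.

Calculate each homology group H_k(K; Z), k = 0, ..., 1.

Take the total order 1 < 2 < 3 < 4 < 5 < 6 < 7 < 8 < 9 < 10 on the vertex set. Then K (dimension 1) consists of the simplices:

  0-simplices (10): [1], [2], [3], [4], [5], [6], [7], [8], [9], [10]
  1-simplices (12): [1,7], [1,9], [2,3], [2,8], [2,10], [4,7], [4,8], [4,10], [5,8], [5,9], [5,10], [6,10]

so the chain groups are C_0 ≅ Z^10, C_1 ≅ Z^12.

Boundary ∂_1: C_1 → C_0 sends each edge [p,q] (with p < q) to q − p.
As a 10×12 matrix over Z this has rank 9, with invariant factors (1,1,1,1,1,1,1,1,1).

Computing H_k = (kernel of ∂_k) / (image of ∂_{k+1}):

  H_0: rank C_0 − rank ∂_1 = 10 − 9 = 1, and the invariant factors of ∂_1 are all 1, so H_0 ≅ Z.
  H_1: rank ker ∂_1 − rank ∂_2 = (12 − 9) − 0 = 3, and there is no ∂_2, so H_1 ≅ Z^3.

As a check, the Euler characteristic is 10 − 12 = -2, which agrees with 1 − 3 = -2.

H_0 = Z,  H_1 = Z^3.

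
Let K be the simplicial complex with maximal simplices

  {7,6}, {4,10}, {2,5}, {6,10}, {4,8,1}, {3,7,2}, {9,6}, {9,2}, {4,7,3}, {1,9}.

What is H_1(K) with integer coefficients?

We work with the vertex ordering 1 < 2 < 3 < 4 < 5 < 6 < 7 < 8 < 9 < 10. The simplices of K, each written with vertices in increasing order, are:

  0-simplices (10): [1], [2], [3], [4], [5], [6], [7], [8], [9], [10]
  1-simplices (15): [1,4], [1,8], [1,9], [2,3], [2,5], [2,7], [2,9], [3,4], [3,7], [4,7], [4,8], [4,10], [6,7], [6,9], [6,10]
  2-simplices (3): [1,4,8], [2,3,7], [3,4,7]

so the chain groups are C_0 ≅ Z^10, C_1 ≅ Z^15, C_2 ≅ Z^3.

∂_1: C_1 → C_0 maps an edge to its endpoints' difference, ∂[p,q] = q − p.
As a 10×15 matrix over Z this has rank 9, with invariant factors (1,1,1,1,1,1,1,1,1).

The boundary map ∂_2: C_2 → C_1 maps a triangle to the signed sum of its edges. For instance
  ∂[1,4,8] = [4,8] − [1,8] + [1,4],
  ∂[3,4,7] = [4,7] − [3,7] + [3,4].
The resulting 15×3 matrix has rank 3, and its Smith normal form has invariant factors (1,1,1).

Computing H_k = (kernel of ∂_k) / (image of ∂_{k+1}):

  H_1: rank ker ∂_1 − rank ∂_2 = (15 − 9) − 3 = 3, and the invariant factors of ∂_2 are all 1, so H_1 ≅ Z^3.

H_1 = Z^3.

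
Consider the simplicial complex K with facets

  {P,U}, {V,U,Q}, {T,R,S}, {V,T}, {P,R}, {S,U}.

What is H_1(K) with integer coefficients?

Take the total order P < Q < R < S < T < U < V on the vertex set. Then K (dimension 2) consists of the simplices:

  0-simplices (7): P, Q, R, S, T, U, V
  1-simplices (10): PR, PU, QU, QV, RS, RT, ST, SU, TV, UV
  2-simplices (2): QUV, RST

giving chain groups C_0 ≅ Z^7, C_1 ≅ Z^10, C_2 ≅ Z^2.

The boundary map ∂_1: C_1 → C_0 sends each edge [p,q] (with p < q) to q − p.
As a 7×10 matrix over Z this has rank 6, with invariant factors (1,1,1,1,1,1).

Boundary ∂_2: C_2 → C_1 maps a triangle to the signed sum of its edges. For instance
  ∂RST = ST − RT + RS,
  ∂QUV = UV − QV + QU.
The 10×2 boundary matrix has rank 2 and Smith normal form diag(1,1).

Computing H_k = (kernel of ∂_k) / (image of ∂_{k+1}):

  H_1: rank ker ∂_1 − rank ∂_2 = (10 − 6) − 2 = 2, and the invariant factors of ∂_2 are all 1, so H_1 = Z^2.

H_1 ≅ Z^2.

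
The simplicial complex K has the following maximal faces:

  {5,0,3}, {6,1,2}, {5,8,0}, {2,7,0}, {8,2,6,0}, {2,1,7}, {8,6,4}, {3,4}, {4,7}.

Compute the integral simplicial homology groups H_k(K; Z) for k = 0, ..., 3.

Take the total order 0 < 1 < 2 < 3 < 4 < 5 < 6 < 7 < 8 on the vertex set. Then K (dimension 3) consists of the simplices:

  0-simplices (9): [0], [1], [2], [3], [4], [5], [6], [7], [8]
  1-simplices (19): [0,2], [0,3], [0,5], [0,6], [0,7], [0,8], [1,2], [1,6], [1,7], [2,6], [2,7], [2,8], [3,4], [3,5], [4,6], [4,7], [4,8], [5,8], [6,8]
  2-simplices (10): [0,2,6], [0,2,7], [0,2,8], [0,3,5], [0,5,8], [0,6,8], [1,2,6], [1,2,7], [2,6,8], [4,6,8]
  3-simplices (1): [0,2,6,8]

so the chain groups are C_0 ≅ Z^9, C_1 ≅ Z^19, C_2 ≅ Z^10, C_3 ≅ Z^1.

Boundary ∂_1: C_1 → C_0 sends each edge [p,q] (with p < q) to q − p.
The 9×19 boundary matrix has rank 8 and Smith normal form diag(1,1,1,1,1,1,1,1).

∂_2: C_2 → C_1 maps a triangle to the signed sum of its edges. For instance
  ∂[0,5,8] = [5,8] − [0,8] + [0,5],
  ∂[1,2,6] = [2,6] − [1,6] + [1,2].
As a 19×10 matrix over Z this has rank 9, with invariant factors (1,1,1,1,1,1,1,1,1).

∂_3: C_3 → C_2 sends each 3-simplex σ to the alternating sum Σ_i (−1)^i (σ with its i-th vertex removed). For instance
  ∂[0,2,6,8] = [2,6,8] − [0,6,8] + [0,2,8] − [0,2,6].
This gives a 10×1 integer matrix of rank 1; reducing to Smith normal form yields diagonal entries (1).

Now H_k = ker ∂_k / im ∂_{k+1}, so:

  H_0: rank C_0 − rank ∂_1 = 9 − 8 = 1, and the invariant factors of ∂_1 are all 1, so H_0 = Z.
  H_1: rank ker ∂_1 − rank ∂_2 = (19 − 8) − 9 = 2, and the invariant factors of ∂_2 are all 1, so H_1 = Z^2.
  H_2: rank ker ∂_2 − rank ∂_3 = (10 − 9) − 1 = 0, and the invariant factors of ∂_3 are all 1, so H_2 = 0.
  H_3: rank ker ∂_3 − rank ∂_4 = (1 − 1) − 0 = 0, and there is no ∂_4, so H_3 = 0.

H_0 ≅ Z,  H_1 ≅ Z^2,  H_2 = 0,  H_3 = 0.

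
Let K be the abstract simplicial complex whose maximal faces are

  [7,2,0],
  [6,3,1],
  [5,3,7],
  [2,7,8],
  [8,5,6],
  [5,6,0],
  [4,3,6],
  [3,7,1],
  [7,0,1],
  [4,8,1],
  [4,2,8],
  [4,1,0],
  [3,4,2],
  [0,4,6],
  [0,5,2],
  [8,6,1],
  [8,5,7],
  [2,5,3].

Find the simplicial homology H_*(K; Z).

H_0 = Z,  H_1 = Z ⊕ Z/2,  H_2 = 0.

Take the total order 0 < 1 < 2 < 3 < 4 < 5 < 6 < 7 < 8 on the vertex set. Then K (dimension 2) consists of the simplices:

  0-simplices (9): [0], [1], [2], [3], [4], [5], [6], [7], [8]
  1-simplices (27): (27 of them)
  2-simplices (18): [0,1,4], [0,1,7], [0,2,5], [0,2,7], [0,4,6], [0,5,6], [1,3,6], [1,3,7], [1,4,8], [1,6,8], [2,3,4], [2,3,5], [2,4,8], [2,7,8], [3,4,6], [3,5,7], [5,6,8], [5,7,8]

so the chain groups are C_0 ≅ Z^9, C_1 ≅ Z^27, C_2 ≅ Z^18.

The boundary map ∂_1: C_1 → C_0 maps an edge to its endpoints' difference, ∂[p,q] = q − p. For instance
  ∂[6,8] = [8] − [6].
The resulting 9×27 matrix has rank 8, and its Smith normal form has invariant factors (1,1,1,1,1,1,1,1).

The boundary map ∂_2: C_2 → C_1 sends each 2-simplex [p,q,r] to [q,r] − [p,r] + [p,q]. For instance
  ∂[3,4,6] = [4,6] − [3,6] + [3,4],
  ∂[2,7,8] = [7,8] − [2,8] + [2,7].
This gives a 27×18 integer matrix of rank 18; reducing to Smith normal form yields diagonal entries (1,1,1,1,1,1,1,1,1,1,1,1,1,1,1,1,1,2).

Reading off H_k = ker ∂_k / im ∂_{k+1}:

  H_0: rank C_0 − rank ∂_1 = 9 − 8 = 1, and the invariant factors of ∂_1 are all 1, so H_0 = Z.
  H_1: rank ker ∂_1 − rank ∂_2 = (27 − 8) − 18 = 1, and ∂_2 has invariant factor 2 > 1, so H_1 = Z ⊕ Z/2.
  H_2: rank ker ∂_2 − rank ∂_3 = (18 − 18) − 0 = 0, and there is no ∂_3, so H_2 = 0.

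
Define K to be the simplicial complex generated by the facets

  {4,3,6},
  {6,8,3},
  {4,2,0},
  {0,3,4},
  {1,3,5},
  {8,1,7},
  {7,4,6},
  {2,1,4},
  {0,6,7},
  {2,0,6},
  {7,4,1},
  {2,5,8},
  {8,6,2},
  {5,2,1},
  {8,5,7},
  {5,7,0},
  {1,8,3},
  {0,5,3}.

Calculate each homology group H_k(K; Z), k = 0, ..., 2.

Order the vertices as 0 < 1 < 2 < 3 < 4 < 5 < 6 < 7 < 8. Listing each simplex with vertices in this order, K has dimension 2 with simplices:

  0-simplices (9): [0], [1], [2], [3], [4], [5], [6], [7], [8]
  1-simplices (27): (27 of them)
  2-simplices (18): [0,2,4], [0,2,6], [0,3,4], [0,3,5], [0,5,7], [0,6,7], [1,2,4], [1,2,5], [1,3,5], [1,3,8], [1,4,7], [1,7,8], [2,5,8], [2,6,8], [3,4,6], [3,6,8], [4,6,7], [5,7,8]

so the chain groups are C_0 ≅ Z^9, C_1 ≅ Z^27, C_2 ≅ Z^18.

The boundary map ∂_1: C_1 → C_0 is given by ∂[p,q] = [q] − [p]. For instance
  ∂[5,8] = [8] − [5].
The resulting 9×27 matrix has rank 8, and its Smith normal form has invariant factors (1,1,1,1,1,1,1,1).

The boundary map ∂_2: C_2 → C_1 sends each 2-simplex [p,q,r] to [q,r] − [p,r] + [p,q]. For instance
  ∂[0,3,4] = [3,4] − [0,4] + [0,3],
  ∂[0,6,7] = [6,7] − [0,7] + [0,6].
As a 27×18 matrix over Z this has rank 18, with invariant factors (1,1,1,1,1,1,1,1,1,1,1,1,1,1,1,1,1,2).

Computing H_k = (kernel of ∂_k) / (image of ∂_{k+1}):

  H_0: rank C_0 − rank ∂_1 = 9 − 8 = 1, and the invariant factors of ∂_1 are all 1, so H_0 = Z.
  H_1: rank ker ∂_1 − rank ∂_2 = (27 − 8) − 18 = 1, and ∂_2 has invariant factor 2 > 1, so H_1 = Z ⊕ Z_2.
  H_2: rank ker ∂_2 − rank ∂_3 = (18 − 18) − 0 = 0, and there is no ∂_3, so H_2 = 0.

(K is a triangulation of the Klein bottle.)

H_0 ≅ Z,  H_1 ≅ Z ⊕ Z_2,  H_2 = 0.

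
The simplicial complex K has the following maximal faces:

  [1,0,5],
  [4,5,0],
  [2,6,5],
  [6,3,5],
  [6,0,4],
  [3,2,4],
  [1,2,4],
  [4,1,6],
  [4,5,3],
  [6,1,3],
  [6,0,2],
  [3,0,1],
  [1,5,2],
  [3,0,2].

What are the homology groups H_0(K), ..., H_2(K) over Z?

H_0 ≅ Z,  H_1 ≅ Z^2,  H_2 ≅ Z.

Order the vertices as 0 < 1 < 2 < 3 < 4 < 5 < 6. Listing each simplex with vertices in this order, K has dimension 2 with simplices:

  0-simplices (7): [0], [1], [2], [3], [4], [5], [6]
  1-simplices (21): [0,1], [0,2], [0,3], [0,4], [0,5], [0,6], [1,2], [1,3], [1,4], [1,5], [1,6], [2,3], [2,4], [2,5], [2,6], [3,4], [3,5], [3,6], [4,5], [4,6], [5,6]
  2-simplices (14): [0,1,3], [0,1,5], [0,2,3], [0,2,6], [0,4,5], [0,4,6], [1,2,4], [1,2,5], [1,3,6], [1,4,6], [2,3,4], [2,5,6], [3,4,5], [3,5,6]

giving chain groups C_0 ≅ Z^7, C_1 ≅ Z^21, C_2 ≅ Z^14.

Boundary ∂_1: C_1 → C_0 sends each edge [p,q] (with p < q) to q − p. For instance
  ∂[5,6] = [6] − [5].
The 7×21 boundary matrix has rank 6 and Smith normal form diag(1,1,1,1,1,1).

The boundary map ∂_2: C_2 → C_1 sends each 2-simplex [p,q,r] to [q,r] − [p,r] + [p,q]. For instance
  ∂[1,3,6] = [3,6] − [1,6] + [1,3],
  ∂[1,4,6] = [4,6] − [1,6] + [1,4].
The resulting 21×14 matrix has rank 13, and its Smith normal form has invariant factors (1,1,1,1,1,1,1,1,1,1,1,1,1).

Now H_k = ker ∂_k / im ∂_{k+1}, so:

  H_0: rank C_0 − rank ∂_1 = 7 − 6 = 1, and the invariant factors of ∂_1 are all 1, so H_0 = Z.
  H_1: rank ker ∂_1 − rank ∂_2 = (21 − 6) − 13 = 2, and the invariant factors of ∂_2 are all 1, so H_1 = Z^2.
  H_2: rank ker ∂_2 − rank ∂_3 = (14 − 13) − 0 = 1, and there is no ∂_3, so H_2 = Z.

As a check, the Euler characteristic is 7 − 21 + 14 = 0, which agrees with 1 − 2 + 1 = 0.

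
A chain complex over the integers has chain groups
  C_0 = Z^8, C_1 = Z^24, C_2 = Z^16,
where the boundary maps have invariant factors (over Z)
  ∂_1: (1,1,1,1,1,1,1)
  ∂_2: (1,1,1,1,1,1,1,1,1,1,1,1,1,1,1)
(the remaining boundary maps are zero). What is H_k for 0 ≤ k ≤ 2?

H_0: b_0 = 8 − 0 − 7 = 1; torsion from ∂_1 factors > 1: none. So H_0 ≅ Z.
H_1: b_1 = 24 − 7 − 15 = 2; torsion from ∂_2 factors > 1: none. So H_1 ≅ Z^2.
H_2: b_2 = 16 − 15 − 0 = 1; torsion from ∂_3 factors > 1: none. So H_2 ≅ Z.

H_0 ≅ Z,  H_1 ≅ Z^2,  H_2 ≅ Z.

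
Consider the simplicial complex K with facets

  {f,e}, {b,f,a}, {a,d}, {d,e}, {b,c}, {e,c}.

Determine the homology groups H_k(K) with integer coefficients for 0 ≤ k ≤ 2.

Take the total order a < b < c < d < e < f on the vertex set. Then K (dimension 2) consists of the simplices:

  0-simplices (6): a, b, c, d, e, f
  1-simplices (8): ab, ad, af, bc, bf, ce, de, ef
  2-simplices (1): abf

so the chain groups are C_0 ≅ Z^6, C_1 ≅ Z^8, C_2 ≅ Z^1.

The boundary map ∂_1: C_1 → C_0 sends each edge [p,q] (with p < q) to q − p. For instance
  ∂ab = b − a.
As a 6×8 matrix over Z this has rank 5, with invariant factors (1,1,1,1,1).

The boundary map ∂_2: C_2 → C_1 sends each 2-simplex [p,q,r] to [q,r] − [p,r] + [p,q]. For instance
  ∂abf = bf − af + ab.
The 8×1 boundary matrix has rank 1 and Smith normal form diag(1).

Reading off H_k = ker ∂_k / im ∂_{k+1}:

  H_0: rank C_0 − rank ∂_1 = 6 − 5 = 1, and the invariant factors of ∂_1 are all 1, so H_0 = Z.
  H_1: rank ker ∂_1 − rank ∂_2 = (8 − 5) − 1 = 2, and the invariant factors of ∂_2 are all 1, so H_1 = Z^2.
  H_2: rank ker ∂_2 − rank ∂_3 = (1 − 1) − 0 = 0, and there is no ∂_3, so H_2 = 0.

As a check, the Euler characteristic is 6 − 8 + 1 = -1, which agrees with 1 − 2 + 0 = -1.

H_0 = Z,  H_1 = Z^2,  H_2 = 0.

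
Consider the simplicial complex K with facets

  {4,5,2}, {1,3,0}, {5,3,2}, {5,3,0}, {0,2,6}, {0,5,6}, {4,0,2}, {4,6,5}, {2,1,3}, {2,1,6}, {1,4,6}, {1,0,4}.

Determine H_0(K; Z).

H_0 ≅ Z.

We work with the vertex ordering 0 < 1 < 2 < 3 < 4 < 5 < 6. The simplices of K, each written with vertices in increasing order, are:

  0-simplices (7): [0], [1], [2], [3], [4], [5], [6]
  1-simplices (18): [0,1], [0,2], [0,3], [0,4], [0,5], [0,6], [1,2], [1,3], [1,4], [1,6], [2,3], [2,4], [2,5], [2,6], [3,5], [4,5], [4,6], [5,6]
  2-simplices (12): [0,1,3], [0,1,4], [0,2,4], [0,2,6], [0,3,5], [0,5,6], [1,2,3], [1,2,6], [1,4,6], [2,3,5], [2,4,5], [4,5,6]

Hence C_0 ≅ Z^7, C_1 ≅ Z^18, C_2 ≅ Z^12.

Boundary ∂_1: C_1 → C_0 sends each edge [p,q] (with p < q) to q − p. For instance
  ∂[2,6] = [6] − [2].
As a 7×18 matrix over Z this has rank 6, with invariant factors (1,1,1,1,1,1).

Boundary ∂_2: C_2 → C_1 maps a triangle to the signed sum of its edges. For instance
  ∂[4,5,6] = [5,6] − [4,6] + [4,5],
  ∂[2,4,5] = [4,5] − [2,5] + [2,4].
As a 18×12 matrix over Z this has rank 12, with invariant factors (1,1,1,1,1,1,1,1,1,1,1,2).

Now H_k = ker ∂_k / im ∂_{k+1}, so:

  H_0: rank C_0 − rank ∂_1 = 7 − 6 = 1, and the invariant factors of ∂_1 are all 1, so H_0 ≅ Z.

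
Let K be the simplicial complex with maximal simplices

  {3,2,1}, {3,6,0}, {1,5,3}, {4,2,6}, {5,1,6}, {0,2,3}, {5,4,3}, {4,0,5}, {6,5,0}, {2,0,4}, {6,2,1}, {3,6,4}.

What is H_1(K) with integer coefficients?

H_1 = Z/2.

Fix the vertex order 0 < 1 < 2 < 3 < 4 < 5 < 6 and write every simplex with vertices in increasing order. Then dim K = 2 and the simplices of K are:

  0-simplices (7): [0], [1], [2], [3], [4], [5], [6]
  1-simplices (18): [0,2], [0,3], [0,4], [0,5], [0,6], [1,2], [1,3], [1,5], [1,6], [2,3], [2,4], [2,6], [3,4], [3,5], [3,6], [4,5], [4,6], [5,6]
  2-simplices (12): [0,2,3], [0,2,4], [0,3,6], [0,4,5], [0,5,6], [1,2,3], [1,2,6], [1,3,5], [1,5,6], [2,4,6], [3,4,5], [3,4,6]

so the chain groups are C_0 ≅ Z^7, C_1 ≅ Z^18, C_2 ≅ Z^12.

Boundary ∂_1: C_1 → C_0 is given by ∂[p,q] = [q] − [p]. For instance
  ∂[0,3] = [3] − [0].
The resulting 7×18 matrix has rank 6, and its Smith normal form has invariant factors (1,1,1,1,1,1).

The boundary map ∂_2: C_2 → C_1 sends each 2-simplex [p,q,r] to [q,r] − [p,r] + [p,q]. For instance
  ∂[0,2,4] = [2,4] − [0,4] + [0,2],
  ∂[0,4,5] = [4,5] − [0,5] + [0,4].
As a 18×12 matrix over Z this has rank 12, with invariant factors (1,1,1,1,1,1,1,1,1,1,1,2).

From H_k ≅ ker(∂_k) / im(∂_{k+1}) we obtain:

  H_1: rank ker ∂_1 − rank ∂_2 = (18 − 6) − 12 = 0, and ∂_2 has invariant factor 2 > 1, so H_1 ≅ Z/2.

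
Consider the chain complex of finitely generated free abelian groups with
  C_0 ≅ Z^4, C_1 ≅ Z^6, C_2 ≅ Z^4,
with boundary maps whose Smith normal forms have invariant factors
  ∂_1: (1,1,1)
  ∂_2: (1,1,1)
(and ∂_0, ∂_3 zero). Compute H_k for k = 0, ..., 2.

H_0 ≅ Z,  H_1 = 0,  H_2 ≅ Z.

H_0: b_0 = 4 − 0 − 3 = 1; torsion from ∂_1 factors > 1: none. So H_0 ≅ Z.
H_1: b_1 = 6 − 3 − 3 = 0; torsion from ∂_2 factors > 1: none. So H_1 ≅ 0.
H_2: b_2 = 4 − 3 − 0 = 1; torsion from ∂_3 factors > 1: none. So H_2 ≅ Z.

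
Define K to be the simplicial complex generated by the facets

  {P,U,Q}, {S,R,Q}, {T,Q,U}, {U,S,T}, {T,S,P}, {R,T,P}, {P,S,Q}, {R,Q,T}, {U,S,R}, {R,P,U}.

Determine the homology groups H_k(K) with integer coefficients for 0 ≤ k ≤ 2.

Order the vertices as P < Q < R < S < T < U. Listing each simplex with vertices in this order, K has dimension 2 with simplices:

  0-simplices (6): P, Q, R, S, T, U
  1-simplices (15): PQ, PR, PS, PT, PU, QR, QS, QT, QU, RS, RT, RU, ST, SU, TU
  2-simplices (10): PQS, PQU, PRT, PRU, PST, QRS, QRT, QTU, RSU, STU

Hence C_0 ≅ Z^6, C_1 ≅ Z^15, C_2 ≅ Z^10.

The boundary map ∂_1: C_1 → C_0 sends each edge [p,q] (with p < q) to q − p.
As a 6×15 matrix over Z this has rank 5, with invariant factors (1,1,1,1,1).

Boundary ∂_2: C_2 → C_1 sends each 2-simplex [p,q,r] to [q,r] − [p,r] + [p,q]. For instance
  ∂QRS = RS − QS + QR,
  ∂PQS = QS − PS + PQ.
The 15×10 boundary matrix has rank 10 and Smith normal form diag(1,1,1,1,1,1,1,1,1,2).

Reading off H_k = ker ∂_k / im ∂_{k+1}:

  H_0: rank C_0 − rank ∂_1 = 6 − 5 = 1, and the invariant factors of ∂_1 are all 1, so H_0 = Z.
  H_1: rank ker ∂_1 − rank ∂_2 = (15 − 5) − 10 = 0, and ∂_2 has invariant factor 2 > 1, so H_1 = Z_2.
  H_2: rank ker ∂_2 − rank ∂_3 = (10 − 10) − 0 = 0, and there is no ∂_3, so H_2 = 0.

H_0 = Z,  H_1 = Z_2,  H_2 = 0.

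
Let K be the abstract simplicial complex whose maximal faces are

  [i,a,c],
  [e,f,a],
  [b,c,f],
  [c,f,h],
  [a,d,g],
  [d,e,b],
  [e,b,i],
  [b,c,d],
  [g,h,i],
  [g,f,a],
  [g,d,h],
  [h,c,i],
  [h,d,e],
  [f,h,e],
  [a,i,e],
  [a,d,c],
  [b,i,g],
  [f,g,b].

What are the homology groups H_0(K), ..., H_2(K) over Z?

We work with the vertex ordering a < b < c < d < e < f < g < h < i. The simplices of K, each written with vertices in increasing order, are:

  0-simplices (9): a, b, c, d, e, f, g, h, i
  1-simplices (27): ac, ad, ae, af, ag, ai, bc, bd, be, bf, bg, bi, cd, cf, ch, ci, de, dg, dh, ef, eh, ei, fg, fh, gh, gi, hi
  2-simplices (18): acd, aci, adg, aef, aei, afg, bcd, bcf, bde, bei, bfg, bgi, cfh, chi, deh, dgh, efh, ghi

Hence C_0 ≅ Z^9, C_1 ≅ Z^27, C_2 ≅ Z^18.

The boundary map ∂_1: C_1 → C_0 is given by ∂[p,q] = [q] − [p].
This gives a 9×27 integer matrix of rank 8; reducing to Smith normal form yields diagonal entries (1,1,1,1,1,1,1,1).

∂_2: C_2 → C_1 maps a triangle to the signed sum of its edges. For instance
  ∂cfh = fh − ch + cf,
  ∂dgh = gh − dh + dg.
This gives a 27×18 integer matrix of rank 17; reducing to Smith normal form yields diagonal entries (1,1,1,1,1,1,1,1,1,1,1,1,1,1,1,1,1).

Now H_k = ker ∂_k / im ∂_{k+1}, so:

  H_0: rank C_0 − rank ∂_1 = 9 − 8 = 1, and the invariant factors of ∂_1 are all 1, so H_0 ≅ Z.
  H_1: rank ker ∂_1 − rank ∂_2 = (27 − 8) − 17 = 2, and the invariant factors of ∂_2 are all 1, so H_1 ≅ Z^2.
  H_2: rank ker ∂_2 − rank ∂_3 = (18 − 17) − 0 = 1, and there is no ∂_3, so H_2 ≅ Z.

As a check, the Euler characteristic is 9 − 27 + 18 = 0, which agrees with 1 − 2 + 1 = 0.

H_0 = Z,  H_1 = Z^2,  H_2 = Z.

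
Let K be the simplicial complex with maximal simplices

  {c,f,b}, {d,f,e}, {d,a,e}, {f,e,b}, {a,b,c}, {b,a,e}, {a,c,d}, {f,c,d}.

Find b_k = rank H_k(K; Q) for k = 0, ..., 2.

b_0 = 1, b_1 = 0, b_2 = 1.

K has 6 vertices, 12 edges, 8 triangles.
rank ∂_0 = 0, rank ∂_1 = 5 ⇒ b_0 = 6 − 0 − 5 = 1; all invariant factors of ∂_1 are 1 so no torsion. So H_0 ≅ Z.
rank ∂_1 = 5, rank ∂_2 = 7 ⇒ b_1 = 12 − 5 − 7 = 0; all invariant factors of ∂_2 are 1 so no torsion. So H_1 ≅ 0.
rank ∂_2 = 7, rank ∂_3 = 0 ⇒ b_2 = 8 − 7 − 0 = 1. So H_2 ≅ Z.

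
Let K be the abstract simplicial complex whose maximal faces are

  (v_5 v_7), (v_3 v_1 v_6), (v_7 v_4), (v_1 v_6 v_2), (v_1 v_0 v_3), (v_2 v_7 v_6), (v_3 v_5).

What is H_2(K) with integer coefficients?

Order the vertices as v_0 < v_1 < v_2 < v_3 < v_4 < v_5 < v_6 < v_7. Listing each simplex with vertices in this order, K has dimension 2 with simplices:

  0-simplices (8): [v_0], [v_1], [v_2], [v_3], [v_4], [v_5], [v_6], [v_7]
  1-simplices (12): [v_0,v_1], [v_0,v_3], [v_1,v_2], [v_1,v_3], [v_1,v_6], [v_2,v_6], [v_2,v_7], [v_3,v_5], [v_3,v_6], [v_4,v_7], [v_5,v_7], [v_6,v_7]
  2-simplices (4): [v_0,v_1,v_3], [v_1,v_2,v_6], [v_1,v_3,v_6], [v_2,v_6,v_7]

so the chain groups are C_0 ≅ Z^8, C_1 ≅ Z^12, C_2 ≅ Z^4.

The boundary map ∂_1: C_1 → C_0 sends each edge [p,q] (with p < q) to q − p. For instance
  ∂[v_3,v_5] = [v_5] − [v_3].
The resulting 8×12 matrix has rank 7, and its Smith normal form has invariant factors (1,1,1,1,1,1,1).

Boundary ∂_2: C_2 → C_1 maps a triangle to the signed sum of its edges. For instance
  ∂[v_1,v_2,v_6] = [v_2,v_6] − [v_1,v_6] + [v_1,v_2],
  ∂[v_2,v_6,v_7] = [v_6,v_7] − [v_2,v_7] + [v_2,v_6].
This gives a 12×4 integer matrix of rank 4; reducing to Smith normal form yields diagonal entries (1,1,1,1).

Computing H_k = (kernel of ∂_k) / (image of ∂_{k+1}):

  H_2: rank ker ∂_2 − rank ∂_3 = (4 − 4) − 0 = 0, and there is no ∂_3, so H_2 = 0.

H_2 ≅ 0.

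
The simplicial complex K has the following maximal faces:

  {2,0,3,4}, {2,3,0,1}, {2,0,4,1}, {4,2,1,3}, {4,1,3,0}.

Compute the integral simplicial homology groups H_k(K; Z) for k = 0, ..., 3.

H_0 = Z,  H_1 = 0,  H_2 = 0,  H_3 = Z.

Take the total order 0 < 1 < 2 < 3 < 4 on the vertex set. Then K (dimension 3) consists of the simplices:

  0-simplices (5): [0], [1], [2], [3], [4]
  1-simplices (10): [0,1], [0,2], [0,3], [0,4], [1,2], [1,3], [1,4], [2,3], [2,4], [3,4]
  2-simplices (10): [0,1,2], [0,1,3], [0,1,4], [0,2,3], [0,2,4], [0,3,4], [1,2,3], [1,2,4], [1,3,4], [2,3,4]
  3-simplices (5): [0,1,2,3], [0,1,2,4], [0,1,3,4], [0,2,3,4], [1,2,3,4]

so the chain groups are C_0 ≅ Z^5, C_1 ≅ Z^10, C_2 ≅ Z^10, C_3 ≅ Z^5.

∂_1: C_1 → C_0 maps an edge to its endpoints' difference, ∂[p,q] = q − p.
The 5×10 boundary matrix has rank 4 and Smith normal form diag(1,1,1,1).

Boundary ∂_2: C_2 → C_1 sends each 2-simplex [p,q,r] to [q,r] − [p,r] + [p,q]. For instance
  ∂[2,3,4] = [3,4] − [2,4] + [2,3],
  ∂[0,1,3] = [1,3] − [0,3] + [0,1].
As a 10×10 matrix over Z this has rank 6, with invariant factors (1,1,1,1,1,1).

Boundary ∂_3: C_3 → C_2 sends each 3-simplex σ to the alternating sum Σ_i (−1)^i (σ with its i-th vertex removed). For instance
  ∂[0,1,3,4] = [1,3,4] − [0,3,4] + [0,1,4] − [0,1,3],
  ∂[0,1,2,4] = [1,2,4] − [0,2,4] + [0,1,4] − [0,1,2].
This gives a 10×5 integer matrix of rank 4; reducing to Smith normal form yields diagonal entries (1,1,1,1).

Now H_k = ker ∂_k / im ∂_{k+1}, so:

  H_0: rank C_0 − rank ∂_1 = 5 − 4 = 1, and the invariant factors of ∂_1 are all 1, so H_0 ≅ Z.
  H_1: rank ker ∂_1 − rank ∂_2 = (10 − 4) − 6 = 0, and the invariant factors of ∂_2 are all 1, so H_1 ≅ 0.
  H_2: rank ker ∂_2 − rank ∂_3 = (10 − 6) − 4 = 0, and the invariant factors of ∂_3 are all 1, so H_2 ≅ 0.
  H_3: rank ker ∂_3 − rank ∂_4 = (5 − 4) − 0 = 1, and there is no ∂_4, so H_3 ≅ Z.

As a check, the Euler characteristic is 5 − 10 + 10 − 5 = 0, which agrees with 1 − 0 + 0 − 1 = 0.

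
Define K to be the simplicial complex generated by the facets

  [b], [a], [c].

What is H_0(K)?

H_0 = Z^3.

Fix the vertex order a < b < c and write every simplex with vertices in increasing order. Then dim K = 0 and the simplices of K are:

  0-simplices (3): a, b, c

so the chain groups are C_0 ≅ Z^3.

From H_k ≅ ker(∂_k) / im(∂_{k+1}) we obtain:

  H_0: rank C_0 − rank ∂_1 = 3 − 0 = 3, and there is no ∂_1, so H_0 ≅ Z^3.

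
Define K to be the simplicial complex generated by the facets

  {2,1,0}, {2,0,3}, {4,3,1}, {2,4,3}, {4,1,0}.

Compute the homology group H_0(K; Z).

H_0 ≅ Z.

Order the vertices as 0 < 1 < 2 < 3 < 4. Listing each simplex with vertices in this order, K has dimension 2 with simplices:

  0-simplices (5): [0], [1], [2], [3], [4]
  1-simplices (10): [0,1], [0,2], [0,3], [0,4], [1,2], [1,3], [1,4], [2,3], [2,4], [3,4]
  2-simplices (5): [0,1,2], [0,1,4], [0,2,3], [1,3,4], [2,3,4]

so the chain groups are C_0 ≅ Z^5, C_1 ≅ Z^10, C_2 ≅ Z^5.

∂_1: C_1 → C_0 is given by ∂[p,q] = [q] − [p]. For instance
  ∂[2,3] = [3] − [2].
The resulting 5×10 matrix has rank 4, and its Smith normal form has invariant factors (1,1,1,1).

The boundary map ∂_2: C_2 → C_1 acts by ∂[p,q,r] = [q,r] − [p,r] + [p,q]. For instance
  ∂[0,2,3] = [2,3] − [0,3] + [0,2],
  ∂[0,1,4] = [1,4] − [0,4] + [0,1].
The 10×5 boundary matrix has rank 5 and Smith normal form diag(1,1,1,1,1).

From H_k ≅ ker(∂_k) / im(∂_{k+1}) we obtain:

  H_0: rank C_0 − rank ∂_1 = 5 − 4 = 1, and the invariant factors of ∂_1 are all 1, so H_0 = Z.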